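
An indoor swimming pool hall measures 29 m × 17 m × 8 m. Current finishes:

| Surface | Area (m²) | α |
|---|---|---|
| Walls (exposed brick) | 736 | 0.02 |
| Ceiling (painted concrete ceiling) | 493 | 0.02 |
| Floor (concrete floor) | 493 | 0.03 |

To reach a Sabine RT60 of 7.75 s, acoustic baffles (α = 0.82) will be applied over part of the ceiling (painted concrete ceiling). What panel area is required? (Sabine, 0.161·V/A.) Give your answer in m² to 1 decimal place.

53.2

Total absorption A₁ = 736·0.02 + 493·0.02 + 493·0.03
  = 14.720 + 9.860 + 14.790 = 39.370 m² sabins.
V = 3944 m³. Target absorption A₂ = 0.161 × 3944 / 7.75 = 81.933 sabins.
Absorption to add: 81.933 − 39.370 = 42.563 sabins.
Each m² of panel replacing the ceiling (painted concrete ceiling) adds (0.82 − 0.02) = 0.80 sabins.
Panel area = 42.563 / 0.80 = 53.2 m².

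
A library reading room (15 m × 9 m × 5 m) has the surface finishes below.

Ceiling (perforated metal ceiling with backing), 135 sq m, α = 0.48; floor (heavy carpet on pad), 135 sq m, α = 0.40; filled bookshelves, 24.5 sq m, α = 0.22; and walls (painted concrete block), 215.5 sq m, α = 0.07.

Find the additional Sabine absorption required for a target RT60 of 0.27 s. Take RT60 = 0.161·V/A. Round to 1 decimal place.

263.2 sabins

A₁ = Σ Sᵢαᵢ = 135*0.48 + 135*0.40 + 24.5*0.22 + 215.5*0.07 = 139.275 sabins.
V = 675 m³. Required absorption A₂ = 0.161 × 675 / 0.27 = 402.500 sabins.
Shortfall: 402.500 − 139.275 = 263.2 sabins.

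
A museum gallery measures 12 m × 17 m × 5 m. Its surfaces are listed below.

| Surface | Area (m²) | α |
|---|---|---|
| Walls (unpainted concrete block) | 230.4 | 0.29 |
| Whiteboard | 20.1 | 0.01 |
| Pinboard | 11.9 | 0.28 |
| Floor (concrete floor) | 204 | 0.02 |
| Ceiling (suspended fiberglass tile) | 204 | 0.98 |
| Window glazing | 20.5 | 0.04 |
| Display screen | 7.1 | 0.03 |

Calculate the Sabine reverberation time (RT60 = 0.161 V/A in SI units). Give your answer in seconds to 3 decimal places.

0.596 s

Summing Sᵢαᵢ: 66.816 + 0.201 + 3.332 + 4.080 + 199.920 + 0.820 + 0.213 → A = 275.382 sabins.
Volume V = 12 × 17 × 5 = 1020 m³.
Sabine: RT60 = 0.161 × 1020 / 275.382 = 0.596 s.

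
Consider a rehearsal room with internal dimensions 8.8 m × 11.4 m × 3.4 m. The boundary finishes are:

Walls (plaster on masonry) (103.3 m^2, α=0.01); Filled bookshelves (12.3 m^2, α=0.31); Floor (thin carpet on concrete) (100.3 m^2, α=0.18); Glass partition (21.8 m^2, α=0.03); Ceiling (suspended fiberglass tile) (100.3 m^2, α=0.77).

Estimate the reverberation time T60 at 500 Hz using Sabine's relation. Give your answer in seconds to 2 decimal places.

0.54 s

Total absorption A = 103.3×0.01 + 12.3×0.31 + 100.3×0.18 + 21.8×0.03 + 100.3×0.77
  = 1.033 + 3.813 + 18.054 + 0.654 + 77.231 = 100.785 m^2 sabins.
V = 8.8·11.4·3.4 = 341.088 m³.
RT60 = 0.161 · V / A = 0.161 × 341.088 / 100.785 = 0.54 s.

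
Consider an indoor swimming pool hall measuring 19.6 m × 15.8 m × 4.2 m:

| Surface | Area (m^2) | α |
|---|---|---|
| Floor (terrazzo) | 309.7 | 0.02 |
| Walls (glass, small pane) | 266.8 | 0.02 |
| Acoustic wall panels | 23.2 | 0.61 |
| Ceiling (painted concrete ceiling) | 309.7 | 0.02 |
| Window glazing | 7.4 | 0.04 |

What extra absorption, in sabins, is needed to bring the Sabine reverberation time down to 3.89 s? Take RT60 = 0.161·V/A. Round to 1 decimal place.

21.7 sabins

Summing Sᵢαᵢ: 6.194 + 5.336 + 14.152 + 6.194 + 0.296 → A₁ = 32.172 sabins.
Target A₂ = 0.161·1300.656/3.89 = 53.832 sabins (V = 1300.656 m³).
Shortfall: 53.832 − 32.172 = 21.7 sabins.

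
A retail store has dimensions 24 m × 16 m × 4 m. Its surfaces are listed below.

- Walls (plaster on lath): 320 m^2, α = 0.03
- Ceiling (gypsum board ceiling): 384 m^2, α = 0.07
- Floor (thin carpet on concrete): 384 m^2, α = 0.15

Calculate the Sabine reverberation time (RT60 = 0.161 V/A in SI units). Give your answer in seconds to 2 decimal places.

2.63 seconds

Total absorption A = 320×0.03 + 384×0.07 + 384×0.15
  = 9.600 + 26.880 + 57.600 = 94.080 m^2 sabins.
V = 24·16·4 = 1536 m³.
T = 0.161 V/A = 0.161·1536/94.080 = 2.63 s.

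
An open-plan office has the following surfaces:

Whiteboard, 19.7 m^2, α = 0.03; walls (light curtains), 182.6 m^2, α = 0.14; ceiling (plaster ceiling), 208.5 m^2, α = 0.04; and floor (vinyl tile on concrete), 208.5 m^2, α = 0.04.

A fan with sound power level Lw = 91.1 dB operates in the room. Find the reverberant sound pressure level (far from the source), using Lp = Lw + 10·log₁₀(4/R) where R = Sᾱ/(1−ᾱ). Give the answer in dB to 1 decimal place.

A = 42.835 sabins; S = 619.3 m^2.
ᾱ = 0.0692, so room constant R = A/(1−ᾱ) = 46.020 m^2.
Lp = Lw + 10 log₁₀(4/R) = 91.1 -10.61 = 80.5 dB.

80.5 dB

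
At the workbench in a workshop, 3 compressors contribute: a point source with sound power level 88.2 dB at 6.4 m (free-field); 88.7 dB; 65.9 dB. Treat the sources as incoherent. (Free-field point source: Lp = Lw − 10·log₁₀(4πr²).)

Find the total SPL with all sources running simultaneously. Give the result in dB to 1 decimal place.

Source at 6.4 m: Lp = 88.2 − 10·log₁₀(4π·6.4²) = 88.2 − 10·log₁₀(514.719) = 61.1 dB.
Sum in the linear (power) domain: Σ 10^(Lᵢ/10) = 10^(61.1/10) + 10^(88.7/10) + 10^(65.9/10) = 7.465e+08.
L_total = 10·log₁₀(7.465e+08) = 88.7 dB.

88.7 dB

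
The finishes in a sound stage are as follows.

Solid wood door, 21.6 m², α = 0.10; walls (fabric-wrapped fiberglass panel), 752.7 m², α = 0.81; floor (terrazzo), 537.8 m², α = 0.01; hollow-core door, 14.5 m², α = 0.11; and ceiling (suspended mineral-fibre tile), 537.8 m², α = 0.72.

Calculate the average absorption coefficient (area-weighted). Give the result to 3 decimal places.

Total surface area S = 1864.4 m².
Σ(Sᵢαᵢ) = 21.6×0.10 + 752.7×0.81 + 537.8×0.01 + 14.5×0.11 + 537.8×0.72 = 1006.036.
ᾱ = 1006.036 / 1864.4 = 0.540.

0.540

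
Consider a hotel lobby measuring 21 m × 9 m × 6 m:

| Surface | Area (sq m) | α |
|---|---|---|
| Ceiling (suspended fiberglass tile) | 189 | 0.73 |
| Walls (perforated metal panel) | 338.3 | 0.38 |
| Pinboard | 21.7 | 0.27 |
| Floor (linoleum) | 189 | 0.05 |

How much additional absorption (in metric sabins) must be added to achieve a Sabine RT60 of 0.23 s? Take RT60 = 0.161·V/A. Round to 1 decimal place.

Equivalent absorption area: A₁ = 189·0.73 + 338.3·0.38 + 21.7·0.27 + 189·0.05 = 281.833 sq m.
V = 1134 m³. Required absorption A₂ = 0.161 × 1134 / 0.23 = 793.800 sabins.
ΔA = A₂ − A₁ = 793.800 − 281.833 = 512.0 sabins.

512.0 sabins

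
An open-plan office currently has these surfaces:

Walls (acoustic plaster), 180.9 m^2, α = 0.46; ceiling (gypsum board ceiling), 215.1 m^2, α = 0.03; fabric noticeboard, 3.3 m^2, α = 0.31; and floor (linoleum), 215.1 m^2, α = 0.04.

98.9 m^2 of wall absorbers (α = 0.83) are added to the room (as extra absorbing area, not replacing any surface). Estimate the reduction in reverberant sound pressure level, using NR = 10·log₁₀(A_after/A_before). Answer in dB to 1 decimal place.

A_before = Σ Sᵢαᵢ = 180.9*0.46 + 215.1*0.03 + 3.3*0.31 + 215.1*0.04 = 99.294 sabins.
Treatment contributes 98.9·0.83 = 82.087 sabins.
A_after = 99.294 + 82.087 = 181.381 sabins.
NR = 10·log₁₀(181.381/99.294) = 2.6 dB.

2.6 dB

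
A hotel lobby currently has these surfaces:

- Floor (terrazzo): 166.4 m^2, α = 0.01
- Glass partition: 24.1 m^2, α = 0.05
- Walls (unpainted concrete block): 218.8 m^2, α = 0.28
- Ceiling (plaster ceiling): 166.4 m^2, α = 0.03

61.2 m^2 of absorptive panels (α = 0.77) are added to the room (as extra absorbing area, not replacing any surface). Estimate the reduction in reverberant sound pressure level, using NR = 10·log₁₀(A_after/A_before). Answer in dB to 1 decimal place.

A_before = Σ Sᵢαᵢ = 166.4×0.01 + 24.1×0.05 + 218.8×0.28 + 166.4×0.03 = 69.125 sabins.
Treatment contributes 61.2·0.77 = 47.124 sabins.
New total A_after = 116.249 sabins.
NR = 10·log₁₀(116.249/69.125) = 2.3 dB.

2.3 dB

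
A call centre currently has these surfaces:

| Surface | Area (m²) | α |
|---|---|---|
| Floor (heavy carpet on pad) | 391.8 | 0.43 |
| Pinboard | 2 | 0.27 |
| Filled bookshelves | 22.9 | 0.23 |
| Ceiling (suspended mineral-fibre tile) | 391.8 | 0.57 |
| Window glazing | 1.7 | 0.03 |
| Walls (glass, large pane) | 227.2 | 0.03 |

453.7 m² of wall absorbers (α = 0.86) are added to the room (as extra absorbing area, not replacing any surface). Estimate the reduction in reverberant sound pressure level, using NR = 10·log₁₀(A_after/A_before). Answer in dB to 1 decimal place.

Equivalent absorption area: A_before = 391.8*0.43 + 2*0.27 + 22.9*0.23 + 391.8*0.57 + 1.7*0.03 + 227.2*0.03 = 404.474 m².
Added absorption = 453.7 × 0.86 = 390.182 sabins.
A_after = 404.474 + 390.182 = 794.656 sabins.
Reduction = 10 log₁₀(A_after/A_before) = 10 log₁₀(1.9647) = 2.9 dB.

2.9 dB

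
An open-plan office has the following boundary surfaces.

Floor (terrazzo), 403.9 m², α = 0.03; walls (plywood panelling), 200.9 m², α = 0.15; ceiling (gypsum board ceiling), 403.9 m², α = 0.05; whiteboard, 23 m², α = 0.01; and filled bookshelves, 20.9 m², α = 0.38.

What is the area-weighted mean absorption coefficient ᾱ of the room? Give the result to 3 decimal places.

S = Σ Sᵢ = 403.9 + 200.9 + 403.9 + 23 + 20.9 = 1052.6 m².
Σ(Sᵢαᵢ) = 403.9×0.03 + 200.9×0.15 + 403.9×0.05 + 23×0.01 + 20.9×0.38 = 70.619.
ᾱ = 70.619 / 1052.6 = 0.067.

0.067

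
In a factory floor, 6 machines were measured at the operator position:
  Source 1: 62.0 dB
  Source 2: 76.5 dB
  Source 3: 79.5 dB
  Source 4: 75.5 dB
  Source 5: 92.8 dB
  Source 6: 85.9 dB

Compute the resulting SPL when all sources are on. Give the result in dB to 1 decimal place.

93.9 dB

Sum in the linear (power) domain: Σ 10^(Lᵢ/10) = 10^(62.0/10) + 10^(76.5/10) + 10^(79.5/10) + 10^(75.5/10) + 10^(92.8/10) + 10^(85.9/10) = 2.465e+09.
L_total = 10·log₁₀(2.465e+09) = 93.9 dB.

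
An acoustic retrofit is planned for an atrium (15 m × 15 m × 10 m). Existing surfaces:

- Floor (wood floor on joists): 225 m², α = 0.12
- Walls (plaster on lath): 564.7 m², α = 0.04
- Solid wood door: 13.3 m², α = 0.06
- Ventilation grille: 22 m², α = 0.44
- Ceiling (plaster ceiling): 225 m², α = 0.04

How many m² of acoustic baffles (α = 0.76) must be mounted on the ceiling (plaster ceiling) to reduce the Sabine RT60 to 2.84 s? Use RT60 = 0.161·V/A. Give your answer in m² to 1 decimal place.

81.2

Summing Sᵢαᵢ: 27.000 + 22.588 + 0.798 + 9.680 + 9.000 → A₁ = 69.066 sabins.
Required A₂ = 0.161·2250/2.84 = 127.553 sabins.
ΔA needed = 127.553 − 69.066 = 58.487 sabins.
Each m² of panel replacing the ceiling (plaster ceiling) adds (0.76 − 0.04) = 0.72 sabins.
Panel area = 58.487 / 0.72 = 81.2 m².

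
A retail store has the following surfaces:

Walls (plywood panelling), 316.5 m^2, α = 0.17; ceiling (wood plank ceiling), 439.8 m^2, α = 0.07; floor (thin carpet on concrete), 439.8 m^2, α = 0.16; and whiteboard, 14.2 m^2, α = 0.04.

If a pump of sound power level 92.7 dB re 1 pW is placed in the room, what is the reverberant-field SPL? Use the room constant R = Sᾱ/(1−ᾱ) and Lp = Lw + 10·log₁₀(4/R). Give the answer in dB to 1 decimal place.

76.2 dB

A = 155.527 sabins; S = 1210.3 m^2.
ᾱ = 155.527/1210.3 = 0.1285; R = Sᾱ/(1−ᾱ) = 155.527/(1−0.1285) = 178.459 m^2.
Lp = 92.7 + 10·log₁₀(4/178.459) = 92.7 + (-16.49) = 76.2 dB.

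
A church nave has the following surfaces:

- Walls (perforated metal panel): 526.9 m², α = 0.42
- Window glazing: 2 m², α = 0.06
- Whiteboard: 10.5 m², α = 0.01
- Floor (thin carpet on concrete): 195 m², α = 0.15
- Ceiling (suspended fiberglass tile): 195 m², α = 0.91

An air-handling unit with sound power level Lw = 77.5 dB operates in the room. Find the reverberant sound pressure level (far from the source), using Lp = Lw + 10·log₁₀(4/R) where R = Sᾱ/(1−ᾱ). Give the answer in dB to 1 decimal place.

Σ(Sᵢαᵢ) = 526.9·0.42 + 2·0.06 + 10.5·0.01 + 195·0.15 + 195·0.91 = 428.223; total area S = 929.4 m².
ᾱ = 428.223/929.4 = 0.4608; R = Sᾱ/(1−ᾱ) = 428.223/(1−0.4608) = 794.182 m².
Lp = Lw + 10 log₁₀(4/R) = 77.5 -22.98 = 54.5 dB.

54.5 dB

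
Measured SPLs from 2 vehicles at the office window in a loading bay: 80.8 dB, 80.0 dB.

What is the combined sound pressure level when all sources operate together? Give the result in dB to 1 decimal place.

Σ 10^(Lᵢ/10) = 2.202e+08.
Back to dB: 10·log₁₀ Σ = 83.4 dB.

83.4 dB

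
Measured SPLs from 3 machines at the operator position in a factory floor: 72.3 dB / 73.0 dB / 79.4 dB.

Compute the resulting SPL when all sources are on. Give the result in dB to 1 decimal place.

Σ 10^(Lᵢ/10) = 1.24e+08.
Combined level = 10 log₁₀(1.24e+08) = 80.9 dB.

80.9 dB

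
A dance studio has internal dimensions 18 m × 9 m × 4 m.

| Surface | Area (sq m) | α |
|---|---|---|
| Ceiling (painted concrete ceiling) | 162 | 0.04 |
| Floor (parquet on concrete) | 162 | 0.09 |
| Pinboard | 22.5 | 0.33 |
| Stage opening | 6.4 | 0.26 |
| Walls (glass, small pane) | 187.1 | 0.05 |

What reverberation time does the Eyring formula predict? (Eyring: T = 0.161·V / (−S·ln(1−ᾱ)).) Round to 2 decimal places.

S = Σ Sᵢ = 540.0 sq m.
Σ(Sᵢαᵢ) = 162·0.04 + 162·0.09 + 22.5·0.33 + 6.4·0.26 + 187.1·0.05 = 39.504.
ᾱ = 39.504 / 540.0 = 0.0732.
−S·ln(1−ᾱ) = −540.0 × ln(1 − 0.0732) = 41.049.
V = 18 × 9 × 4 = 648 m³.
RT60 = 0.161 × 648 / 41.049 = 2.54 s.

2.54 sec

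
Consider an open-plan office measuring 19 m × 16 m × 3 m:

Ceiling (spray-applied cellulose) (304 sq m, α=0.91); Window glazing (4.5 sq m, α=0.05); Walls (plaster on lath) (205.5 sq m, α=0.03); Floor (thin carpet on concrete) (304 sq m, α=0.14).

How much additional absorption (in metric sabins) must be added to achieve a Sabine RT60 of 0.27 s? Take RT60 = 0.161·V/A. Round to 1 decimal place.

Equivalent absorption area: A₁ = 304·0.91 + 4.5·0.05 + 205.5·0.03 + 304·0.14 = 325.590 sq m.
Target A₂ = 0.161·912/0.27 = 543.822 sabins (V = 912 m³).
Shortfall: 543.822 − 325.590 = 218.2 sabins.

218.2 sabins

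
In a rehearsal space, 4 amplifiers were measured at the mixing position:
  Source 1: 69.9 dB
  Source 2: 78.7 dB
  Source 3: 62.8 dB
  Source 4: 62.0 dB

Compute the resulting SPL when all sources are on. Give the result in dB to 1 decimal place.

79.4 dB

Σ 10^(Lᵢ/10) = 8.739e+07.
Back to dB: 10·log₁₀ Σ = 79.4 dB.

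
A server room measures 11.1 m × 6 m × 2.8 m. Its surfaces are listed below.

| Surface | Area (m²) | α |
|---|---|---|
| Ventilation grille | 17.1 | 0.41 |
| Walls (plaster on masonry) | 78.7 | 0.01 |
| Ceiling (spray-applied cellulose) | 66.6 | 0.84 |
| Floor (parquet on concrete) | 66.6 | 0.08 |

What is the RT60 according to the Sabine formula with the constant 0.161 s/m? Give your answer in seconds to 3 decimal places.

Total absorption A = 17.1×0.41 + 78.7×0.01 + 66.6×0.84 + 66.6×0.08
  = 7.011 + 0.787 + 55.944 + 5.328 = 69.070 m² sabins.
V = 11.1·6·2.8 = 186.48 m³.
T = 0.161 V/A = 0.161·186.48/69.070 = 0.435 s.

0.435 seconds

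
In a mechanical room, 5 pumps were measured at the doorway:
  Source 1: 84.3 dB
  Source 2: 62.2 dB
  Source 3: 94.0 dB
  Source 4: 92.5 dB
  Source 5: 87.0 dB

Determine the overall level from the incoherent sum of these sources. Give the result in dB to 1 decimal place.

97.0 dB

Σ 10^(Lᵢ/10) = 5.062e+09.
Back to dB: 10·log₁₀ Σ = 97.0 dB.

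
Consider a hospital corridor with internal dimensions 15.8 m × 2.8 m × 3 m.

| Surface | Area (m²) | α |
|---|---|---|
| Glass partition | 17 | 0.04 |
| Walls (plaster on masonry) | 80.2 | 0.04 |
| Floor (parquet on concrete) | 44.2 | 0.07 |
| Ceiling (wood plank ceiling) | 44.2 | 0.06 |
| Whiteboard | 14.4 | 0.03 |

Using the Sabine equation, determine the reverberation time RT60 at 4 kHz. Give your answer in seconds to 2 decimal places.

2.12 sec

A = Σ Sᵢαᵢ = 17×0.04 + 80.2×0.04 + 44.2×0.07 + 44.2×0.06 + 14.4×0.03 = 10.066 sabins.
V = 15.8·2.8·3 = 132.72 m³.
Sabine: RT60 = 0.161 × 132.72 / 10.066 = 2.12 s.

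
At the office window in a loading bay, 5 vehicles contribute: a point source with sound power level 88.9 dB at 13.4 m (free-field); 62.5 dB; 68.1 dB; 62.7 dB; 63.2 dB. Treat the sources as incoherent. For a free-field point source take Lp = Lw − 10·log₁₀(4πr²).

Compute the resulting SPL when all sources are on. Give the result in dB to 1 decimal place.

71.0 dB

Source at 13.4 m: Lp = 88.9 − 10·log₁₀(4π·13.4²) = 88.9 − 10·log₁₀(2256.418) = 55.4 dB.
Converting to relative power and adding: 10^(55.4/10) + 10^(62.5/10) + 10^(68.1/10) + 10^(62.7/10) + 10^(63.2/10) = 1.253e+07.
Combined level = 10 log₁₀(1.253e+07) = 71.0 dB.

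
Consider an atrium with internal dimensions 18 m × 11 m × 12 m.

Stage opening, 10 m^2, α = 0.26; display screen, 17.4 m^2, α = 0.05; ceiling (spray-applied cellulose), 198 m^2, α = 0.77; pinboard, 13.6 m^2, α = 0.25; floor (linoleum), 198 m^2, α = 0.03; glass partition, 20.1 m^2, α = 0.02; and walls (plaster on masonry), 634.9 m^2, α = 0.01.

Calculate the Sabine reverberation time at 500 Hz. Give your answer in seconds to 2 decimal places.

2.22 s

Summing Sᵢαᵢ: 2.600 + 0.870 + 152.460 + 3.400 + 5.940 + 0.402 + 6.349 → A = 172.021 sabins.
V = 18·11·12 = 2376 m³.
Sabine: RT60 = 0.161 × 2376 / 172.021 = 2.22 s.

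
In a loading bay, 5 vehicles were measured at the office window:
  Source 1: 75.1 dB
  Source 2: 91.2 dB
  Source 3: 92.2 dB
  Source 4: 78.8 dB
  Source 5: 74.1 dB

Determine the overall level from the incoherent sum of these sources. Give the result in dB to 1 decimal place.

94.9 dB

Sum in the linear (power) domain: Σ 10^(Lᵢ/10) = 10^(75.1/10) + 10^(91.2/10) + 10^(92.2/10) + 10^(78.8/10) + 10^(74.1/10) = 3.112e+09.
Back to dB: 10·log₁₀ Σ = 94.9 dB.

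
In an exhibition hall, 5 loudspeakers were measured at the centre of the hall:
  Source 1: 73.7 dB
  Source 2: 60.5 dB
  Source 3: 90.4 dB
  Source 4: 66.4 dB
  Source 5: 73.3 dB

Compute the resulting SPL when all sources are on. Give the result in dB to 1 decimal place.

Σ 10^(Lᵢ/10) = 1.147e+09.
Back to dB: 10·log₁₀ Σ = 90.6 dB.

90.6 dB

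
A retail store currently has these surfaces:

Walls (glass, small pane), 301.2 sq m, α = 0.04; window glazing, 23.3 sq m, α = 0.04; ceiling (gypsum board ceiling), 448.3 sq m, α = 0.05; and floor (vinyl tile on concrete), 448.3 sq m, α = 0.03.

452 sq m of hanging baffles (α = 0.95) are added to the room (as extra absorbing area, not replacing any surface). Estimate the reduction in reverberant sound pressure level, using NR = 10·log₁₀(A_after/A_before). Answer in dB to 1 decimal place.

9.9 dB

Total absorption A_before = 301.2×0.04 + 23.3×0.04 + 448.3×0.05 + 448.3×0.03
  = 12.048 + 0.932 + 22.415 + 13.449 = 48.844 sq m sabins.
Added absorption = 452 × 0.95 = 429.400 sabins.
New total A_after = 478.244 sabins.
Reduction = 10 log₁₀(A_after/A_before) = 10 log₁₀(9.7913) = 9.9 dB.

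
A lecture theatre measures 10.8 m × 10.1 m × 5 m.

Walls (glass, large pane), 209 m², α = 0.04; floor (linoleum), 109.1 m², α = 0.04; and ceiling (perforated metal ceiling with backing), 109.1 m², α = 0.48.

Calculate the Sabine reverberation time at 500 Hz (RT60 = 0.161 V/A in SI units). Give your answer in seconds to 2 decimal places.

Total absorption A = 209×0.04 + 109.1×0.04 + 109.1×0.48
  = 8.360 + 4.364 + 52.368 = 65.092 m² sabins.
Volume V = 10.8 × 10.1 × 5 = 545.4 m³.
Sabine: RT60 = 0.161 × 545.4 / 65.092 = 1.35 s.

1.35 seconds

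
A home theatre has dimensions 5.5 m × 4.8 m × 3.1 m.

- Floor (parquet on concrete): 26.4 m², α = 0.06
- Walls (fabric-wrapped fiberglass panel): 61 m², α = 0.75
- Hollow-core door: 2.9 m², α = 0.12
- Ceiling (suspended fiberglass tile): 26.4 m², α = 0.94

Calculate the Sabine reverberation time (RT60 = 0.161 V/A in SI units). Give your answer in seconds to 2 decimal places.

A = Σ Sᵢαᵢ = 26.4·0.06 + 61·0.75 + 2.9·0.12 + 26.4·0.94 = 72.498 sabins.
Room volume: 81.84 m³.
RT60 = 0.161 · V / A = 0.161 × 81.84 / 72.498 = 0.18 s.

0.18 seconds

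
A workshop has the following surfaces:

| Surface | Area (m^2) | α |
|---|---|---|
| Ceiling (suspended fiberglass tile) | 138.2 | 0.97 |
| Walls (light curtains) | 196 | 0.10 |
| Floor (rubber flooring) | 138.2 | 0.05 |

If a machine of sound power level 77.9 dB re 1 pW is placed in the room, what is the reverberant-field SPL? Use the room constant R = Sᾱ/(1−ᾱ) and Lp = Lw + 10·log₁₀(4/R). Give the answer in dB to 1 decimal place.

60.1 dB

Σ(Sᵢαᵢ) = 138.2×0.97 + 196×0.10 + 138.2×0.05 = 160.564; total area S = 472.4 m^2.
ᾱ = 160.564/472.4 = 0.3399; R = Sᾱ/(1−ᾱ) = 160.564/(1−0.3399) = 243.242 m^2.
Lp = Lw + 10 log₁₀(4/R) = 77.9 -17.84 = 60.1 dB.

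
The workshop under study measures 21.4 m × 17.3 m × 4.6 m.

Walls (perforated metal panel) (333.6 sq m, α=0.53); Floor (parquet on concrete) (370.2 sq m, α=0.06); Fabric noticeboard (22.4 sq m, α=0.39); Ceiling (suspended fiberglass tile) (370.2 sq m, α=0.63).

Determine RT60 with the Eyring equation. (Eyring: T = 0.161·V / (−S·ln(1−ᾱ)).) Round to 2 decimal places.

Total surface area S = 333.6 + 370.2 + 22.4 + 370.2 = 1096.4 sq m.
Σ(Sᵢαᵢ) = 333.6×0.53 + 370.2×0.06 + 22.4×0.39 + 370.2×0.63 = 440.982.
Mean coefficient ᾱ = A/S = 0.4022.
Eyring denominator: −S ln(1−ᾱ) = 564.097.
V = 21.4 × 17.3 × 4.6 = 1703.012 m³.
RT60 = 0.161 × 1703.012 / 564.097 = 0.49 s.

0.49 sec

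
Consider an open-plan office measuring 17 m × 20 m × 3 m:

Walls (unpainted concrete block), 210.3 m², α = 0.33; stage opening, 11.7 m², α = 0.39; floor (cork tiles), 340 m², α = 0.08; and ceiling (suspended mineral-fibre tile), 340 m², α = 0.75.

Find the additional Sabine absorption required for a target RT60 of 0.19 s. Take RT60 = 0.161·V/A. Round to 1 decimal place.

Summing Sᵢαᵢ: 69.399 + 4.563 + 27.200 + 255.000 → A₁ = 356.162 sabins.
Target A₂ = 0.161·1020/0.19 = 864.316 sabins (V = 1020 m³).
Shortfall: 864.316 − 356.162 = 508.2 sabins.

508.2 sabins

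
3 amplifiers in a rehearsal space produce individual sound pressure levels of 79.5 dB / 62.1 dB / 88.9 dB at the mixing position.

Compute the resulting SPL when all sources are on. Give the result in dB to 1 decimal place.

89.4 dB

Sum in the linear (power) domain: Σ 10^(Lᵢ/10) = 10^(79.5/10) + 10^(62.1/10) + 10^(88.9/10) = 8.67e+08.
Back to dB: 10·log₁₀ Σ = 89.4 dB.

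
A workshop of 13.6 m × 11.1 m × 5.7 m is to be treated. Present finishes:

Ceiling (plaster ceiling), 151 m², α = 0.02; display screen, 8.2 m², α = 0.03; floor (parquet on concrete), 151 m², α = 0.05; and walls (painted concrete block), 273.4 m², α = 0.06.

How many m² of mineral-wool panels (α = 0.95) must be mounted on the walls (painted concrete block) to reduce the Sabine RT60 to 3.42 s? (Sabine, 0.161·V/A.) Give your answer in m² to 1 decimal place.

14.9

Equivalent absorption area: A₁ = 151*0.02 + 8.2*0.03 + 151*0.05 + 273.4*0.06 = 27.220 m².
Required A₂ = 0.161·860.472/3.42 = 40.508 sabins.
Absorption to add: 40.508 − 27.220 = 13.288 sabins.
Net gain per m²: Δα = 0.95 − 0.06 = 0.89.
Panel area = 13.288 / 0.89 = 14.9 m².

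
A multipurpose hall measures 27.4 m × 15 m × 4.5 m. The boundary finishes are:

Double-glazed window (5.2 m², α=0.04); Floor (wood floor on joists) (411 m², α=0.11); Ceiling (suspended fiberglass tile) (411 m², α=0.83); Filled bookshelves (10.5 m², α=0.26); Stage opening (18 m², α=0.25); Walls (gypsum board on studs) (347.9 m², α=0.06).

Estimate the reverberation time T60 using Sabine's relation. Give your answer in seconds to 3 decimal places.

Equivalent absorption area: A = 5.2·0.04 + 411·0.11 + 411·0.83 + 10.5·0.26 + 18·0.25 + 347.9·0.06 = 414.652 m².
V = 27.4·15·4.5 = 1849.5 m³.
Sabine: RT60 = 0.161 × 1849.5 / 414.652 = 0.718 s.

0.718 sec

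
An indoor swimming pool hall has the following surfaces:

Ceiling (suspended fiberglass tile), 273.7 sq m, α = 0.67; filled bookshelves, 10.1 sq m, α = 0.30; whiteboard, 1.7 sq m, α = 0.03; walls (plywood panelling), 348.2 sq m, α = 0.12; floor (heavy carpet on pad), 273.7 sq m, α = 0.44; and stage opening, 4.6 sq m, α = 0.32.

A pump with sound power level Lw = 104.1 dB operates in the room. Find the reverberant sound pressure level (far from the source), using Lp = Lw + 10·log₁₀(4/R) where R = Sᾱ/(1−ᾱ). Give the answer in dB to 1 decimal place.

82.6 dB

Σ(Sᵢαᵢ) = 273.7×0.67 + 10.1×0.30 + 1.7×0.03 + 348.2×0.12 + 273.7×0.44 + 4.6×0.32 = 350.144; total area S = 912.0 sq m.
ᾱ = 0.3839, so room constant R = A/(1−ᾱ) = 568.323 sq m.
Lp = 104.1 + 10·log₁₀(4/568.323) = 104.1 + (-21.53) = 82.6 dB.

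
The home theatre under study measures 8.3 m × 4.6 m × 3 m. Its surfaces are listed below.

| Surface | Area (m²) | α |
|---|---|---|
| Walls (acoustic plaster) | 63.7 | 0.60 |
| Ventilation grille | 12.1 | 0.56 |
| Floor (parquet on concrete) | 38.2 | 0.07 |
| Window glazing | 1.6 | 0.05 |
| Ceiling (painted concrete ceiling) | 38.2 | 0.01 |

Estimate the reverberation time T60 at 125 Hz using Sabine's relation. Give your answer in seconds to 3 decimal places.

0.383 sec

Equivalent absorption area: A = 63.7·0.60 + 12.1·0.56 + 38.2·0.07 + 1.6·0.05 + 38.2·0.01 = 48.132 m².
Room volume: 114.54 m³.
T = 0.161 V/A = 0.161·114.54/48.132 = 0.383 s.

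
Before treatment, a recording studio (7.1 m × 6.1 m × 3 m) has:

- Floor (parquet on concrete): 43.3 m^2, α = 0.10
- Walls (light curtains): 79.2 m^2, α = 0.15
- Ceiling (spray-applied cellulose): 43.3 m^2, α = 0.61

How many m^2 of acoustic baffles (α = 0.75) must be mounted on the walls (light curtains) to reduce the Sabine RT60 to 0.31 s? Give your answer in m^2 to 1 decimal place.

Total absorption A₁ = 43.3·0.10 + 79.2·0.15 + 43.3·0.61
  = 4.330 + 11.880 + 26.413 = 42.623 m^2 sabins.
Required A₂ = 0.161·129.93/0.31 = 67.480 sabins.
Absorption to add: 67.480 − 42.623 = 24.857 sabins.
Net gain per m^2: Δα = 0.75 − 0.15 = 0.60.
Area = ΔA/Δα = 24.857/0.60 = 41.4 m^2.

41.4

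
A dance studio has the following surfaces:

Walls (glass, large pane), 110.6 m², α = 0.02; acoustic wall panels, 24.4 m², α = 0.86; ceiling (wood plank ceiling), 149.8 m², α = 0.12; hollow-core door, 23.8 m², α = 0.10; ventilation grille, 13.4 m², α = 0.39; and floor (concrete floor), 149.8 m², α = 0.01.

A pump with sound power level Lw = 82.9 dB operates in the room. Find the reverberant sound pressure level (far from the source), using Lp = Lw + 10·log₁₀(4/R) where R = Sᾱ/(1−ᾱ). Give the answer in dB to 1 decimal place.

71.4 dB

Σ(Sᵢαᵢ) = 110.6×0.02 + 24.4×0.86 + 149.8×0.12 + 23.8×0.10 + 13.4×0.39 + 149.8×0.01 = 50.276; total area S = 471.8 m².
ᾱ = 0.1066, so room constant R = A/(1−ᾱ) = 56.275 m².
Lp = Lw + 10 log₁₀(4/R) = 82.9 -11.48 = 71.4 dB.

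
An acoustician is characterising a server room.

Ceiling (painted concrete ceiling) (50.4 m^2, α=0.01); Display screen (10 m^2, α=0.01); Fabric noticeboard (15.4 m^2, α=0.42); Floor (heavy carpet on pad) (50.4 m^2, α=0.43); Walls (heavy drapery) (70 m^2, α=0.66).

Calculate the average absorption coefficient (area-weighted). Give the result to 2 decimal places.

S = Σ Sᵢ = 50.4 + 10 + 15.4 + 50.4 + 70 = 196.2 m^2.
Weighted sum Σ Sα = 74.944.
ᾱ = A/S = 0.38.

0.38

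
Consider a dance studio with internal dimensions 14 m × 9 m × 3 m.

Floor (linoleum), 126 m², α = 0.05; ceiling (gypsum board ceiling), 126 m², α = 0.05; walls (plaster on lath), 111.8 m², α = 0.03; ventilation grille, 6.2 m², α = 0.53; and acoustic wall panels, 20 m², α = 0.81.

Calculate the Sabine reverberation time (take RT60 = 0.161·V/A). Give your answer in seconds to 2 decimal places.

1.72 seconds

A = Σ Sᵢαᵢ = 126*0.05 + 126*0.05 + 111.8*0.03 + 6.2*0.53 + 20*0.81 = 35.440 sabins.
Room volume: 378 m³.
T = 0.161 V/A = 0.161·378/35.440 = 1.72 s.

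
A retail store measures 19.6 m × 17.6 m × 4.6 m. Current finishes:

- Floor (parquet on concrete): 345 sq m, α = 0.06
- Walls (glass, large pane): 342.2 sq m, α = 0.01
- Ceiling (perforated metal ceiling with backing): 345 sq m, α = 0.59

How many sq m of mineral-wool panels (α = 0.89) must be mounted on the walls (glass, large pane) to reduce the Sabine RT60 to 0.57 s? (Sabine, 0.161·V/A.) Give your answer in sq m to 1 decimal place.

250.6

Total absorption A₁ = 345*0.06 + 342.2*0.01 + 345*0.59
  = 20.700 + 3.422 + 203.550 = 227.672 sq m sabins.
Required A₂ = 0.161·1586.816/0.57 = 448.206 sabins.
ΔA needed = 448.206 − 227.672 = 220.534 sabins.
Each sq m of panel replacing the walls (glass, large pane) adds (0.89 − 0.01) = 0.88 sabins.
Area = ΔA/Δα = 220.534/0.88 = 250.6 sq m.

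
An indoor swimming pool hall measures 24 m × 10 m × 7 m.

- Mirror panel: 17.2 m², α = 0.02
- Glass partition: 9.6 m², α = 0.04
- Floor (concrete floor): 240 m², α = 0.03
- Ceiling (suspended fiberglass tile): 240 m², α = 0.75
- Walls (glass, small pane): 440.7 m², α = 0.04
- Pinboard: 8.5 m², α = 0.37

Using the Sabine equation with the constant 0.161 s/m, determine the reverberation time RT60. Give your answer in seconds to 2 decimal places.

Total absorption A = 17.2*0.02 + 9.6*0.04 + 240*0.03 + 240*0.75 + 440.7*0.04 + 8.5*0.37
  = 0.344 + 0.384 + 7.200 + 180.000 + 17.628 + 3.145 = 208.701 m² sabins.
Room volume: 1680 m³.
RT60 = 0.161 · V / A = 0.161 × 1680 / 208.701 = 1.30 s.

1.30 seconds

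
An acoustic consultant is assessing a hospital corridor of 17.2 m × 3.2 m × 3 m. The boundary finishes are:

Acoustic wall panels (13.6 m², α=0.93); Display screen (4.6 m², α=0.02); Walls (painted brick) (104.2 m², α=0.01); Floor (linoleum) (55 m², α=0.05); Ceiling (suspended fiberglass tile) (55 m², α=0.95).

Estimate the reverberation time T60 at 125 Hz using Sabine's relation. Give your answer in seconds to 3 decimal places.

Equivalent absorption area: A = 13.6·0.93 + 4.6·0.02 + 104.2·0.01 + 55·0.05 + 55·0.95 = 68.782 m².
V = 17.2·3.2·3 = 165.12 m³.
T = 0.161 V/A = 0.161·165.12/68.782 = 0.387 s.

0.387 s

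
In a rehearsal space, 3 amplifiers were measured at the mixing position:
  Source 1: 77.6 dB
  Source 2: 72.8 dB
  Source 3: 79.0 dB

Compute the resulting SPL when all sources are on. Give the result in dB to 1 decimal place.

81.9 dB

Sum in the linear (power) domain: Σ 10^(Lᵢ/10) = 10^(77.6/10) + 10^(72.8/10) + 10^(79.0/10) = 1.56e+08.
Combined level = 10 log₁₀(1.56e+08) = 81.9 dB.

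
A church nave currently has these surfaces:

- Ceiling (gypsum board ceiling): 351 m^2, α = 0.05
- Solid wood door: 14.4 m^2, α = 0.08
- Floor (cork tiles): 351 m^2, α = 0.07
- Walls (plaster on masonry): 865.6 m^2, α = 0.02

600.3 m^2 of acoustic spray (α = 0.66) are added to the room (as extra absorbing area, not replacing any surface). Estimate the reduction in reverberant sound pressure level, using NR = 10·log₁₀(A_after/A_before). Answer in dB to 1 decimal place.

8.8 dB

A_before = Σ Sᵢαᵢ = 351*0.05 + 14.4*0.08 + 351*0.07 + 865.6*0.02 = 60.584 sabins.
Added absorption = 600.3 × 0.66 = 396.198 sabins.
New total A_after = 456.782 sabins.
Reduction = 10 log₁₀(A_after/A_before) = 10 log₁₀(7.5396) = 8.8 dB.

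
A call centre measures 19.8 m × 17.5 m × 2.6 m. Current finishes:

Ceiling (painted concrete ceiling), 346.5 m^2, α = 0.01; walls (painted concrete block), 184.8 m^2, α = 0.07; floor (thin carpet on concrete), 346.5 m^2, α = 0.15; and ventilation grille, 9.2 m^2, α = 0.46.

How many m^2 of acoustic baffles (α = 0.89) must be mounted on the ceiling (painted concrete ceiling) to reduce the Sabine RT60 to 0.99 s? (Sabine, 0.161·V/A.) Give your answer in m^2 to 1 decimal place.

84.0

Summing Sᵢαᵢ: 3.465 + 12.936 + 51.975 + 4.232 → A₁ = 72.608 sabins.
V = 900.9 m³. Target absorption A₂ = 0.161 × 900.9 / 0.99 = 146.510 sabins.
Absorption to add: 146.510 − 72.608 = 73.902 sabins.
Each m^2 of panel replacing the ceiling (painted concrete ceiling) adds (0.89 − 0.01) = 0.88 sabins.
Area = ΔA/Δα = 73.902/0.88 = 84.0 m^2.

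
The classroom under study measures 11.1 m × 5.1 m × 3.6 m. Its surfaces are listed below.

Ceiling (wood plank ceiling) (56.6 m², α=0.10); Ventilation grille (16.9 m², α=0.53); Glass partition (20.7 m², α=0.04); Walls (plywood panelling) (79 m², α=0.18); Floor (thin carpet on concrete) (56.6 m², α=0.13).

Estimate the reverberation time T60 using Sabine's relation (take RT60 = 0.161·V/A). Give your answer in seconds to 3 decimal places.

A = Σ Sᵢαᵢ = 56.6*0.10 + 16.9*0.53 + 20.7*0.04 + 79*0.18 + 56.6*0.13 = 37.023 sabins.
Room volume: 203.796 m³.
Sabine: RT60 = 0.161 × 203.796 / 37.023 = 0.886 s.

0.886 s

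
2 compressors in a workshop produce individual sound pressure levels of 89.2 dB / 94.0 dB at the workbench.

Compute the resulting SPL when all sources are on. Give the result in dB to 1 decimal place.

95.2 dB

Σ 10^(Lᵢ/10) = 3.344e+09.
Combined level = 10 log₁₀(3.344e+09) = 95.2 dB.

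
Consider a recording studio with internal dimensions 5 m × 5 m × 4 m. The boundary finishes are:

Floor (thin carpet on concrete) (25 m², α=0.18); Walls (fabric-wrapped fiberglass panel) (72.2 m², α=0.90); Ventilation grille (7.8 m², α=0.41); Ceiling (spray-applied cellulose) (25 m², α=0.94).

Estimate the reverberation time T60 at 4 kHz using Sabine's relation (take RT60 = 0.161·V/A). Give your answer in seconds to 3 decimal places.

0.167 s

A = Σ Sᵢαᵢ = 25·0.18 + 72.2·0.90 + 7.8·0.41 + 25·0.94 = 96.178 sabins.
V = 5·5·4 = 100 m³.
T = 0.161 V/A = 0.161·100/96.178 = 0.167 s.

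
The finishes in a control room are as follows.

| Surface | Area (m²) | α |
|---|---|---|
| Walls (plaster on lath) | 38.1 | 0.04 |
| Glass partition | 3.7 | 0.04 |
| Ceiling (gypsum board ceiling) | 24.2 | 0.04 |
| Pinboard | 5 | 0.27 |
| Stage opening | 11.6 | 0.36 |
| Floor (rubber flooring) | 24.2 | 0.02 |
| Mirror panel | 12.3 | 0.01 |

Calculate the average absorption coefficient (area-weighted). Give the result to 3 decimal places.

0.074

Total surface area S = 119.1 m².
A = 38.1*0.04 + 3.7*0.04 + 24.2*0.04 + 5*0.27 + 11.6*0.36 + 24.2*0.02 + 12.3*0.01 = 8.773 sabins.
ᾱ = A/S = 0.074.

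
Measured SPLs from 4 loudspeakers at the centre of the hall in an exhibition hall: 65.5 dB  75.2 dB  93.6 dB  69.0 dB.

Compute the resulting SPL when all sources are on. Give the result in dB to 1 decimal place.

Σ 10^(Lᵢ/10) = 2.335e+09.
Back to dB: 10·log₁₀ Σ = 93.7 dB.

93.7 dB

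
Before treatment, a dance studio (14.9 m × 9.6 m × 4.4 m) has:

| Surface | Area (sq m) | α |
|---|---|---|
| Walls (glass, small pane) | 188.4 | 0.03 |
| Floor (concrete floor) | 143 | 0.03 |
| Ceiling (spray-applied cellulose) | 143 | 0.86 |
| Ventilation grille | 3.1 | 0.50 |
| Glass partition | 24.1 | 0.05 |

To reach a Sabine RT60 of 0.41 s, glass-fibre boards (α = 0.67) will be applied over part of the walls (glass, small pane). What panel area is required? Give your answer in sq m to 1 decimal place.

174.2

Summing Sᵢαᵢ: 5.652 + 4.290 + 122.980 + 1.550 + 1.205 → A₁ = 135.677 sabins.
V = 629.376 m³. Target absorption A₂ = 0.161 × 629.376 / 0.41 = 247.145 sabins.
Absorption to add: 247.145 − 135.677 = 111.468 sabins.
Net gain per sq m: Δα = 0.67 − 0.03 = 0.64.
Panel area = 111.468 / 0.64 = 174.2 sq m.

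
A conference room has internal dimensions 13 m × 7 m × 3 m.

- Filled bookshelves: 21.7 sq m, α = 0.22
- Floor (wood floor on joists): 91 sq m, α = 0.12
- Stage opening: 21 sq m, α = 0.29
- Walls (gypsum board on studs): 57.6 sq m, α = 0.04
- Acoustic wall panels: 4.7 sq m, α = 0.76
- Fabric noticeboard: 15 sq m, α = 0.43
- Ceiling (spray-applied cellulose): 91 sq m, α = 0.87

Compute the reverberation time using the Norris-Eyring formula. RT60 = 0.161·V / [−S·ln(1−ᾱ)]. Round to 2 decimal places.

0.31 s

S = Σ Sᵢ = 302.0 sq m.
Σ(Sᵢαᵢ) = 21.7×0.22 + 91×0.12 + 21×0.29 + 57.6×0.04 + 4.7×0.76 + 15×0.43 + 91×0.87 = 113.280.
Mean coefficient ᾱ = A/S = 0.3751.
Eyring denominator: −S ln(1−ᾱ) = 141.989.
V = 13 × 7 × 3 = 273 m³.
T = 0.161·V/[−S·ln(1−ᾱ)] = 0.161·273/141.989 = 0.31 s.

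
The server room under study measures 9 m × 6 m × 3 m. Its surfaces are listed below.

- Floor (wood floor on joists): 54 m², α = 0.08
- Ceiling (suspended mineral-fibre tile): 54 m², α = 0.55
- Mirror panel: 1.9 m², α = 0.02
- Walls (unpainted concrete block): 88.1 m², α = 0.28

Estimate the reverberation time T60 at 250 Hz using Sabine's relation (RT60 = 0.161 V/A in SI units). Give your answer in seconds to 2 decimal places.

Summing Sᵢαᵢ: 4.320 + 29.700 + 0.038 + 24.668 → A = 58.726 sabins.
Room volume: 162 m³.
Sabine: RT60 = 0.161 × 162 / 58.726 = 0.44 s.

0.44 s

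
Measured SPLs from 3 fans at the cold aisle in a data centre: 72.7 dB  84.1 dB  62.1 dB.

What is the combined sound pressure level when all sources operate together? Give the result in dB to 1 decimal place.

Converting to relative power and adding: 10^(72.7/10) + 10^(84.1/10) + 10^(62.1/10) = 2.773e+08.
L_total = 10·log₁₀(2.773e+08) = 84.4 dB.

84.4 dB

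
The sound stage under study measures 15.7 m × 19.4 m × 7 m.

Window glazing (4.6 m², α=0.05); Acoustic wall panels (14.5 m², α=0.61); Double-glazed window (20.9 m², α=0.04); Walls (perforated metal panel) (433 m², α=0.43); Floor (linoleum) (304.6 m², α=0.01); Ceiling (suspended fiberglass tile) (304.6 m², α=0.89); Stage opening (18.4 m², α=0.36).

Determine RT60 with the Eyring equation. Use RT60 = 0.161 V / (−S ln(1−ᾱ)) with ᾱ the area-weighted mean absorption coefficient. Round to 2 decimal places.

S = Σ Sᵢ = 1100.6 m².
Absorption A = 4.6·0.05 + 14.5·0.61 + 20.9·0.04 + 433·0.43 + 304.6·0.01 + 304.6·0.89 + 18.4·0.36 = 476.865 sabins.
Mean coefficient ᾱ = A/S = 0.4333.
−S·ln(1−ᾱ) = −1100.6 × ln(1 − 0.4333) = 625.058.
V = 15.7 × 19.4 × 7 = 2132.06 m³.
RT60 = 0.161 × 2132.06 / 625.058 = 0.55 s.

0.55 sec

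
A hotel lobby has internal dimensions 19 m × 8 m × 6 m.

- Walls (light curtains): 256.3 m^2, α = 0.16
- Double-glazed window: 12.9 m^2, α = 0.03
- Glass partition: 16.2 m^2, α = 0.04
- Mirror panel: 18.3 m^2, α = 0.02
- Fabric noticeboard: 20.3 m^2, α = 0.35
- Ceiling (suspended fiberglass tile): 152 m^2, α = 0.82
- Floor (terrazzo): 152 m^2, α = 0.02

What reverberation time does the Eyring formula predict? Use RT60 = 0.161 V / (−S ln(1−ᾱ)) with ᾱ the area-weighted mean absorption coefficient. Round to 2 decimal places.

0.71 seconds

Total surface area S = 256.3 + 12.9 + 16.2 + 18.3 + 20.3 + 152 + 152 = 628.0 m^2.
Absorption A = 256.3·0.16 + 12.9·0.03 + 16.2·0.04 + 18.3·0.02 + 20.3·0.35 + 152·0.82 + 152·0.02 = 177.194 sabins.
Mean coefficient ᾱ = A/S = 0.2822.
−S·ln(1−ᾱ) = −628.0 × ln(1 − 0.2822) = 208.222.
V = 19 × 8 × 6 = 912 m³.
T = 0.161·V/[−S·ln(1−ᾱ)] = 0.161·912/208.222 = 0.71 s.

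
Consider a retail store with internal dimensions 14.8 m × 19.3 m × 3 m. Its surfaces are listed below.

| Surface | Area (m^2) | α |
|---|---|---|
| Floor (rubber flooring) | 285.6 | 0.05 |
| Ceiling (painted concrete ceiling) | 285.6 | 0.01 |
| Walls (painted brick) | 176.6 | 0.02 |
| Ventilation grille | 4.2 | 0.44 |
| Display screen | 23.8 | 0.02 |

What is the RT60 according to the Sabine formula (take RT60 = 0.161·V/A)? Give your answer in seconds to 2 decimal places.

A = Σ Sᵢαᵢ = 285.6×0.05 + 285.6×0.01 + 176.6×0.02 + 4.2×0.44 + 23.8×0.02 = 22.992 sabins.
V = 14.8·19.3·3 = 856.92 m³.
Sabine: RT60 = 0.161 × 856.92 / 22.992 = 6.00 s.

6.00 s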